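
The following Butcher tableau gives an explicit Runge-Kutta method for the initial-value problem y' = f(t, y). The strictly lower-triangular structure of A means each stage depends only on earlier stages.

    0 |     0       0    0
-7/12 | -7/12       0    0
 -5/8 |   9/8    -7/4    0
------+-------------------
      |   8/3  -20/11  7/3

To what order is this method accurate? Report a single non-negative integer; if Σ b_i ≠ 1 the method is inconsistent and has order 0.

0

b = (8/3, -20/11, 7/3)
c = (0, -7/12, -5/8)
Ac = (0, 0, 49/48)
Σ b_i: 8/3·1 + (-20/11)·1 + 7/3·1 = 35/11 ≠ 1 ⇒ order 0.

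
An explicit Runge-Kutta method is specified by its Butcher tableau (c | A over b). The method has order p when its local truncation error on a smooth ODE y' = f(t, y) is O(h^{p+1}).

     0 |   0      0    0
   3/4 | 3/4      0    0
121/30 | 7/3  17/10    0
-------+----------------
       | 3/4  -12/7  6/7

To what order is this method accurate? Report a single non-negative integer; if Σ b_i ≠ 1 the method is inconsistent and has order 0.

b = (3/4, -12/7, 6/7)
c = (0, 3/4, 121/30)
Ac = (0, 0, 51/40)
Σ b_i: 3/4·1 + (-12/7)·1 + 6/7·1 = -3/28 ≠ 1 ⇒ order 0.

0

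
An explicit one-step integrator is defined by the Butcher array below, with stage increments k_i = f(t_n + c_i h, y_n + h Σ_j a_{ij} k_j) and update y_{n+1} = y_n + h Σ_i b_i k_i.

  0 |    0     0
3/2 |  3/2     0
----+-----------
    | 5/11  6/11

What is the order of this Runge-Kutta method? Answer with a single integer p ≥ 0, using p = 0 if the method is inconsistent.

b = (5/11, 6/11)
c = (0, 3/2)
Σ b_i: 5/11·1 + 6/11·1 = 1 ✓
b·c: 6/11·3/2 = 9/11 ≠ 1/2 ⇒ order 1.

1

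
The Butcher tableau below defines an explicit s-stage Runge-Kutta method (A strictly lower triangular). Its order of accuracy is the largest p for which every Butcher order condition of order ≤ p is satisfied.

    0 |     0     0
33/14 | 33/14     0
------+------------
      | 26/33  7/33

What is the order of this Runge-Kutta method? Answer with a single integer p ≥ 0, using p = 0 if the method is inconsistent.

b = (26/33, 7/33)
c = (0, 33/14)
Σ b_i: 26/33·1 + 7/33·1 = 1 ✓
b·c: 7/33·33/14 = 1/2 ✓; 2 stages ⇒ order 2.

2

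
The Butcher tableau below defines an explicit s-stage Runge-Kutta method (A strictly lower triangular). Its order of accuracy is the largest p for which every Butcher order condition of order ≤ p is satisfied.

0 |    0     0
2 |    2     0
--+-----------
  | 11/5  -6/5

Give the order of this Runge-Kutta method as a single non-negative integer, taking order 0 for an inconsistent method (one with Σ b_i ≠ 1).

1

b = (11/5, -6/5)
c = (0, 2)
Σ b_i: 11/5·1 + (-6/5)·1 = 1 ✓
b·c: (-6/5)·2 = -12/5 ≠ 1/2 ⇒ order 1.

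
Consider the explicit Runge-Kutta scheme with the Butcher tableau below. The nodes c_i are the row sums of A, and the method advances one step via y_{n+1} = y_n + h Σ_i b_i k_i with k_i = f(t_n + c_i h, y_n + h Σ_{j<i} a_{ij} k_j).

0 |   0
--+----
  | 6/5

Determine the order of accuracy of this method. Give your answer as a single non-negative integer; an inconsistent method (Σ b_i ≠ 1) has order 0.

0

b = (6/5)
c = (0)
Σ b_i: 6/5·1 = 6/5 ≠ 1 ⇒ order 0.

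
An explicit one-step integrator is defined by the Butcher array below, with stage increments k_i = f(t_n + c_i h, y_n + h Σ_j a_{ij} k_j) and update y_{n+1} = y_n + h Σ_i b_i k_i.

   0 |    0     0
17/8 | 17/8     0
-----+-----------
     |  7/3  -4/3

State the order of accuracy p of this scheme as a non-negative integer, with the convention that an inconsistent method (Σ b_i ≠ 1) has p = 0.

1

b = (7/3, -4/3)
c = (0, 17/8)
Σ b_i: 7/3·1 + (-4/3)·1 = 1 ✓
b·c: (-4/3)·17/8 = -17/6 ≠ 1/2 ⇒ order 1.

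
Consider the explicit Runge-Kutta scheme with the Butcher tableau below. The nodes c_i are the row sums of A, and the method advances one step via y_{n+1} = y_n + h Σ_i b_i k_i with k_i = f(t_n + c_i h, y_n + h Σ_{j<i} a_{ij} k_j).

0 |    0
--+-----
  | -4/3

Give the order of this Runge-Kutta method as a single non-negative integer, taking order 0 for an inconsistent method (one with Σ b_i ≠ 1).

b = (-4/3)
c = (0)
Σ b_i: (-4/3)·1 = -4/3 ≠ 1 ⇒ order 0.

0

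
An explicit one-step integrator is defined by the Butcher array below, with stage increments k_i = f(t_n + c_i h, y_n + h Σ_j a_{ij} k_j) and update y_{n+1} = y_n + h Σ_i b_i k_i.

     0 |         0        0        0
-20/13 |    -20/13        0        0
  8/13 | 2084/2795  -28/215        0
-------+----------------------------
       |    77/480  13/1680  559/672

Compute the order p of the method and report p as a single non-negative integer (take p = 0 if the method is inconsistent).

b = (77/480, 13/1680, 559/672)
c = (0, -20/13, 8/13)
Ac = (0, 0, 112/559)
Σ b_i: 77/480·1 + 13/1680·1 + 559/672·1 = 1 ✓
b·c: 13/1680·(-20/13) + 559/672·8/13 = 1/2 ✓
b·c²: 13/1680·400/169 + 559/672·64/169 = 1/3 ✓
b·Ac: 559/672·112/559 = 1/6 ✓; 3 stages ⇒ order 3.

3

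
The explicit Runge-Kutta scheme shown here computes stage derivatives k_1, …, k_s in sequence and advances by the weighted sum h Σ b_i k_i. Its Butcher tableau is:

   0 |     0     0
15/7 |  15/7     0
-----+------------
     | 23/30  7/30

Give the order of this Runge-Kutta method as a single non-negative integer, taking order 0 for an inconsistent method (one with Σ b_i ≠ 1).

2

b = (23/30, 7/30)
c = (0, 15/7)
Σ b_i: 23/30·1 + 7/30·1 = 1 ✓
b·c: 7/30·15/7 = 1/2 ✓; 2 stages ⇒ order 2.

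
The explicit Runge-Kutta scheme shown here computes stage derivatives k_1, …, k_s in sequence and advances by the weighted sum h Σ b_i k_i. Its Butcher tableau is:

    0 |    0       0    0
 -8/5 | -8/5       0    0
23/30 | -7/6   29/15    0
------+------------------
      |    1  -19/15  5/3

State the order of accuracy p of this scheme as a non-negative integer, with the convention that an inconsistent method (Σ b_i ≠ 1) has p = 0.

0

b = (1, -19/15, 5/3)
c = (0, -8/5, 23/30)
Ac = (0, 0, -232/75)
Σ b_i: 1·1 + (-19/15)·1 + 5/3·1 = 7/5 ≠ 1 ⇒ order 0.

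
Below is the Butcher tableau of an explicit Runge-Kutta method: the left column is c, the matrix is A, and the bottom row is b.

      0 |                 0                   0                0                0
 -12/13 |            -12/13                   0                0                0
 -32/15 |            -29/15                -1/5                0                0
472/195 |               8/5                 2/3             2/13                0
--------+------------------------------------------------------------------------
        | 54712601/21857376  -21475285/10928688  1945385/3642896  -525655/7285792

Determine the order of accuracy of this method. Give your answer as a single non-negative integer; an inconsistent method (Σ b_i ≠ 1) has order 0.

b = (54712601/21857376, -21475285/10928688, 1945385/3642896, -525655/7285792)
c = (0, -12/13, -32/15, 472/195)
Ac = (0, 0, 12/65, -184/195)
Σ b_i: 54712601/21857376·1 + (-21475285/10928688)·1 + 1945385/3642896·1 + (-525655/7285792)·1 = 1 ✓
b·c: (-21475285/10928688)·(-12/13) + 1945385/3642896·(-32/15) + (-525655/7285792)·472/195 = 1/2 ✓
b·c²: (-21475285/10928688)·144/169 + 1945385/3642896·1024/225 + (-525655/7285792)·222784/38025 = 1/3 ✓
b·Ac: 1945385/3642896·12/65 + (-525655/7285792)·(-184/195) = 1/6 ✓
b·c³: (-21475285/10928688)·(-1728/2197) + 1945385/3642896·(-32768/3375) + (-525655/7285792)·105154048/7414875 = -684160196/146738475 ≠ 1/4 ⇒ order 3.
b·(c∘Ac): 1945385/3642896·(-128/325) + (-525655/7285792)·(-86848/38025) = -6065426/133193385 ≠ 1/8
b·Ac²: 1945385/3642896·(-144/845) + (-525655/7285792)·48224/38025 = -412006/2257515 ≠ 1/12
b·A²c: (-525655/7285792)·24/845 = -24261/11839412 ≠ 1/24

3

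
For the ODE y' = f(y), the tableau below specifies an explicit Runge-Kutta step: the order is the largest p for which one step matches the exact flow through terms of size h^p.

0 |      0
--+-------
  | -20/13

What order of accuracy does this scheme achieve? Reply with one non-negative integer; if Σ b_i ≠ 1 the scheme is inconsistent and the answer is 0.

b = (-20/13)
c = (0)
Σ b_i: (-20/13)·1 = -20/13 ≠ 1 ⇒ order 0.

0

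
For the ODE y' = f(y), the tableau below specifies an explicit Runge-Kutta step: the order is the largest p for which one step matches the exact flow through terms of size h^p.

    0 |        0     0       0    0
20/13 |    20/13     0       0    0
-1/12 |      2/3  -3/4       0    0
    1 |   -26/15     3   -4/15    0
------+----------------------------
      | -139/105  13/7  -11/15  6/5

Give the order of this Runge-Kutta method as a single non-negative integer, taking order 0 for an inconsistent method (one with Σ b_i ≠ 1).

b = (-139/105, 13/7, -11/15, 6/5)
c = (0, 20/13, -1/12, 1)
Ac = (0, 0, -15/13, 2713/585)
Σ b_i: (-139/105)·1 + 13/7·1 + (-11/15)·1 + 6/5·1 = 1 ✓
b·c: 13/7·20/13 + (-11/15)·(-1/12) + 6/5·1 = 5189/1260 ≠ 1/2 ⇒ order 1.

1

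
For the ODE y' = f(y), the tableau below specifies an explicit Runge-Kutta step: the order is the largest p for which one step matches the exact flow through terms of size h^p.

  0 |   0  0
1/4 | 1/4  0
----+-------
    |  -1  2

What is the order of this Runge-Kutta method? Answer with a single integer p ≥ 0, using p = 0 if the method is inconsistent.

2

b = (-1, 2)
c = (0, 1/4)
Σ b_i: (-1)·1 + 2·1 = 1 ✓
b·c: 2·1/4 = 1/2 ✓; 2 stages ⇒ order 2.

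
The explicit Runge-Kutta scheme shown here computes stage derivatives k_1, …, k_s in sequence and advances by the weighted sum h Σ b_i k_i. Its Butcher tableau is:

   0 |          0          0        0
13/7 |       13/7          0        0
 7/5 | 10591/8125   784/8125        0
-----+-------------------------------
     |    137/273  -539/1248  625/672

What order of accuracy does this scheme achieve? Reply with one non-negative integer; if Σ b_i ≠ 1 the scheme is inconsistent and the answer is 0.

b = (137/273, -539/1248, 625/672)
c = (0, 13/7, 7/5)
Ac = (0, 0, 112/625)
Σ b_i: 137/273·1 + (-539/1248)·1 + 625/672·1 = 1 ✓
b·c: (-539/1248)·13/7 + 625/672·7/5 = 1/2 ✓
b·c²: (-539/1248)·169/49 + 625/672·49/25 = 1/3 ✓
b·Ac: 625/672·112/625 = 1/6 ✓; 3 stages ⇒ order 3.

3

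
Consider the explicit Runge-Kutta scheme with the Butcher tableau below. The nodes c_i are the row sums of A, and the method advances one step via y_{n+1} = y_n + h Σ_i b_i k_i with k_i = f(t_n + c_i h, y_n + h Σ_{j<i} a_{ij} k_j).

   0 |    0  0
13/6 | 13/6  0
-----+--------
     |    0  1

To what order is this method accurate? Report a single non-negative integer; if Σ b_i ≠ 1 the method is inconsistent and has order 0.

1

b = (0, 1)
c = (0, 13/6)
Σ b_i: 1·1 = 1 ✓
b·c: 1·13/6 = 13/6 ≠ 1/2 ⇒ order 1.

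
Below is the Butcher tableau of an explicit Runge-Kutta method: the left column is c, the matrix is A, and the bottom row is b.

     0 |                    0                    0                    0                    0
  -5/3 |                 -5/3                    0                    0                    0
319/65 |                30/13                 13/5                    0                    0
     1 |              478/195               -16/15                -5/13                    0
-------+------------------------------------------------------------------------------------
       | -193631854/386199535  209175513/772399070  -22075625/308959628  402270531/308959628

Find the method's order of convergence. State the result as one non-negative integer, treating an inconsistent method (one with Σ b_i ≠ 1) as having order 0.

3

b = (-193631854/386199535, 209175513/772399070, -22075625/308959628, 402270531/308959628)
c = (0, -5/3, 319/65, 1)
Ac = (0, 0, -13/3, -167/1521)
Σ b_i: (-193631854/386199535)·1 + 209175513/772399070·1 + (-22075625/308959628)·1 + 402270531/308959628·1 = 1 ✓
b·c: 209175513/772399070·(-5/3) + (-22075625/308959628)·319/65 + 402270531/308959628·1 = 1/2 ✓
b·c²: 209175513/772399070·25/9 + (-22075625/308959628)·101761/4225 + 402270531/308959628·1 = 1/3 ✓
b·Ac: (-22075625/308959628)·(-13/3) + 402270531/308959628·(-167/1521) = 1/6 ✓
b·c³: 209175513/772399070·(-125/27) + (-22075625/308959628)·32461759/274625 + 402270531/308959628·1 = -151779276209/18074138238 ≠ 1/4 ⇒ order 3.
b·(c∘Ac): (-22075625/308959628)·(-319/15) + 402270531/308959628·(-167/1521) = 106326797/77239907 ≠ 1/8
b·Ac²: (-22075625/308959628)·65/9 + 402270531/308959628·(-3626347/296595) = -742633223719/45185345595 ≠ 1/12
b·A²c: 402270531/308959628·5/3 = 670450885/308959628 ≠ 1/24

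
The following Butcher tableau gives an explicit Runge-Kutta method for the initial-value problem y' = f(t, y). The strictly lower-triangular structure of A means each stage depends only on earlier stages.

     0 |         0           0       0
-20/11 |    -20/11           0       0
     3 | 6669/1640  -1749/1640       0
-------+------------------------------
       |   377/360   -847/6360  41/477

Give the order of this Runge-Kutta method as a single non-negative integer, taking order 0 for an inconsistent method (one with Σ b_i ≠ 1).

3

b = (377/360, -847/6360, 41/477)
c = (0, -20/11, 3)
Ac = (0, 0, 159/82)
Σ b_i: 377/360·1 + (-847/6360)·1 + 41/477·1 = 1 ✓
b·c: (-847/6360)·(-20/11) + 41/477·3 = 1/2 ✓
b·c²: (-847/6360)·400/121 + 41/477·9 = 1/3 ✓
b·Ac: 41/477·159/82 = 1/6 ✓; 3 stages ⇒ order 3.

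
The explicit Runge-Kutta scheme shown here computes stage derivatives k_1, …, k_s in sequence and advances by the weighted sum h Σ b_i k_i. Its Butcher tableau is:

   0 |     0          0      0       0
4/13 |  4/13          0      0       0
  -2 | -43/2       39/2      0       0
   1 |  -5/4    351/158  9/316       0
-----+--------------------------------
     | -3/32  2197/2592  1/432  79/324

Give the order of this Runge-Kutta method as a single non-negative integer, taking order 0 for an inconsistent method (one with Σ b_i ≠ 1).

4

b = (-3/32, 2197/2592, 1/432, 79/324)
c = (0, 4/13, -2, 1)
Ac = (0, 0, 6, 99/158)
Σ b_i: (-3/32)·1 + 2197/2592·1 + 1/432·1 + 79/324·1 = 1 ✓
b·c: 2197/2592·4/13 + 1/432·(-2) + 79/324·1 = 1/2 ✓
b·c²: 2197/2592·16/169 + 1/432·4 + 79/324·1 = 1/3 ✓
b·Ac: 1/432·6 + 79/324·99/158 = 1/6 ✓
b·c³: 2197/2592·64/2197 + 1/432·(-8) + 79/324·1 = 1/4 ✓
b·(c∘Ac): 1/432·(-12) + 79/324·99/158 = 1/8 ✓
b·Ac²: 1/432·24/13 + 79/324·333/1027 = 1/12 ✓
b·A²c: 79/324·27/158 = 1/24 ✓; 4 stages ⇒ order 4.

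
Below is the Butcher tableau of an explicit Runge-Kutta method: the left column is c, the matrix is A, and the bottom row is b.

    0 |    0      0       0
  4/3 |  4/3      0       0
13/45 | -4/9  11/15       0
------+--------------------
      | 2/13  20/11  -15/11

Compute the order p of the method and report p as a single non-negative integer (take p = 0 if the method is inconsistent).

0

b = (2/13, 20/11, -15/11)
c = (0, 4/3, 13/45)
Ac = (0, 0, 44/45)
Σ b_i: 2/13·1 + 20/11·1 + (-15/11)·1 = 87/143 ≠ 1 ⇒ order 0.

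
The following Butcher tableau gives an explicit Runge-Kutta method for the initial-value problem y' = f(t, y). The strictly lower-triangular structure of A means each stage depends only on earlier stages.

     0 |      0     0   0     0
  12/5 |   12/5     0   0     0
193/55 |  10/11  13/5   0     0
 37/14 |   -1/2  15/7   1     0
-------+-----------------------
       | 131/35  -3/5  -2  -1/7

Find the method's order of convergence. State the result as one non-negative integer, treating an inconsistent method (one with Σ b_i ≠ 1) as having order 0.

1

b = (131/35, -3/5, -2, -1/7)
c = (0, 12/5, 193/55, 37/14)
Ac = (0, 0, 156/25, 3331/385)
Σ b_i: 131/35·1 + (-3/5)·1 + (-2)·1 + (-1/7)·1 = 1 ✓
b·c: (-3/5)·12/5 + (-2)·193/55 + (-1/7)·37/14 = -238123/26950 ≠ 1/2 ⇒ order 1.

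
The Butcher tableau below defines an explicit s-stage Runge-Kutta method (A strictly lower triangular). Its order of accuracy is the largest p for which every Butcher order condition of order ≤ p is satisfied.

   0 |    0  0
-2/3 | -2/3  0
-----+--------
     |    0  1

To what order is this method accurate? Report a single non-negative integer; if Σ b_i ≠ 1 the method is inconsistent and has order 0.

1

b = (0, 1)
c = (0, -2/3)
Σ b_i: 1·1 = 1 ✓
b·c: 1·(-2/3) = -2/3 ≠ 1/2 ⇒ order 1.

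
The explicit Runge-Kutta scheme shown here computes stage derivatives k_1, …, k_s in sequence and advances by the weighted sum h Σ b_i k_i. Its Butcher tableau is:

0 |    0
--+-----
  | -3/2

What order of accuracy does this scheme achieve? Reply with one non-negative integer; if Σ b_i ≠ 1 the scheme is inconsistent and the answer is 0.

b = (-3/2)
c = (0)
Σ b_i: (-3/2)·1 = -3/2 ≠ 1 ⇒ order 0.

0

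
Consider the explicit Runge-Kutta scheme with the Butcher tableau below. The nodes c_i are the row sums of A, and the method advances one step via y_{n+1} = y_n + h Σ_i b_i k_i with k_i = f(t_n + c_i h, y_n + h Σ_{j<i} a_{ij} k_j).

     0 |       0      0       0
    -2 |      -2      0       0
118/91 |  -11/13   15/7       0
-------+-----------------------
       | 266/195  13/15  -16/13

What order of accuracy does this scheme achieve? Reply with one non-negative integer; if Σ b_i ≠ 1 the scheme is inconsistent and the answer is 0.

b = (266/195, 13/15, -16/13)
c = (0, -2, 118/91)
Ac = (0, 0, -30/7)
Σ b_i: 266/195·1 + 13/15·1 + (-16/13)·1 = 1 ✓
b·c: 13/15·(-2) + (-16/13)·118/91 = -59078/17745 ≠ 1/2 ⇒ order 1.

1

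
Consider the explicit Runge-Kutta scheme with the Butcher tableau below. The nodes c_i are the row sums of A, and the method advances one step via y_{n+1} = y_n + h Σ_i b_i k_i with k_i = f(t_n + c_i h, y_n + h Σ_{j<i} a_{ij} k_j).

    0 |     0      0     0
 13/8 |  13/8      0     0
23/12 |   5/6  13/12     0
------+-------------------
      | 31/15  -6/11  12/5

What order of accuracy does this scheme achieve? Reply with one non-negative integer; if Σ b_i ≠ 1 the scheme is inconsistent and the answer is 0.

b = (31/15, -6/11, 12/5)
c = (0, 13/8, 23/12)
Ac = (0, 0, 169/96)
Σ b_i: 31/15·1 + (-6/11)·1 + 12/5·1 = 647/165 ≠ 1 ⇒ order 0.

0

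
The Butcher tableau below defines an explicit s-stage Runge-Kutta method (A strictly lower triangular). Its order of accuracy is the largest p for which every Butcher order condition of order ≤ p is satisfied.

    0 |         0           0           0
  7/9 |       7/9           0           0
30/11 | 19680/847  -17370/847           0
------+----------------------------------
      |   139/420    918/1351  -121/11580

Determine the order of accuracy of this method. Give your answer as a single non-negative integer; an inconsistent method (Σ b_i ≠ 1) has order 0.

b = (139/420, 918/1351, -121/11580)
c = (0, 7/9, 30/11)
Ac = (0, 0, -1930/121)
Σ b_i: 139/420·1 + 918/1351·1 + (-121/11580)·1 = 1 ✓
b·c: 918/1351·7/9 + (-121/11580)·30/11 = 1/2 ✓
b·c²: 918/1351·49/81 + (-121/11580)·900/121 = 1/3 ✓
b·Ac: (-121/11580)·(-1930/121) = 1/6 ✓; 3 stages ⇒ order 3.

3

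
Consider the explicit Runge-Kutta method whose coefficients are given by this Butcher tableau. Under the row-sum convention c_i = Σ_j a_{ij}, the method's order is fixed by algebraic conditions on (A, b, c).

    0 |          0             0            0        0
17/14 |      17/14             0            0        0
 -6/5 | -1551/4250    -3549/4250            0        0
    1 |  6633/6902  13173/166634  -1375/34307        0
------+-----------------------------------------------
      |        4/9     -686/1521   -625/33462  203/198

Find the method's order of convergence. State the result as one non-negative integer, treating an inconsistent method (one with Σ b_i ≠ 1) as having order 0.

b = (4/9, -686/1521, -625/33462, 203/198)
c = (0, 17/14, -6/5, 1)
Ac = (0, 0, -507/500, 117/812)
Σ b_i: 4/9·1 + (-686/1521)·1 + (-625/33462)·1 + 203/198·1 = 1 ✓
b·c: (-686/1521)·17/14 + (-625/33462)·(-6/5) + 203/198·1 = 1/2 ✓
b·c²: (-686/1521)·289/196 + (-625/33462)·36/25 + 203/198·1 = 1/3 ✓
b·Ac: (-625/33462)·(-507/500) + 203/198·117/812 = 1/6 ✓
b·c³: (-686/1521)·4913/2744 + (-625/33462)·(-216/125) + 203/198·1 = 1/4 ✓
b·(c∘Ac): (-625/33462)·1521/1250 + 203/198·117/812 = 1/8 ✓
b·Ac²: (-625/33462)·(-8619/7000) + 203/198·669/11368 = 1/12 ✓
b·A²c: 203/198·33/812 = 1/24 ✓; 4 stages ⇒ order 4.

4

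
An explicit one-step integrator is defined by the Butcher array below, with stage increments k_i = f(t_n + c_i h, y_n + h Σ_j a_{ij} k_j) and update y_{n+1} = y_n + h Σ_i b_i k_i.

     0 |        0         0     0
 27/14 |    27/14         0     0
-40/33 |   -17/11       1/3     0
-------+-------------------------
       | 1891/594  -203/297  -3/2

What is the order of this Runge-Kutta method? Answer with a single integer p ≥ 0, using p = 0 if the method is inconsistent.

b = (1891/594, -203/297, -3/2)
c = (0, 27/14, -40/33)
Ac = (0, 0, 9/14)
Σ b_i: 1891/594·1 + (-203/297)·1 + (-3/2)·1 = 1 ✓
b·c: (-203/297)·27/14 + (-3/2)·(-40/33) = 1/2 ✓
b·c²: (-203/297)·729/196 + (-3/2)·1600/1089 = -48239/10164 ≠ 1/3 ⇒ order 2.
b·Ac: (-3/2)·9/14 = -27/28 ≠ 1/6

2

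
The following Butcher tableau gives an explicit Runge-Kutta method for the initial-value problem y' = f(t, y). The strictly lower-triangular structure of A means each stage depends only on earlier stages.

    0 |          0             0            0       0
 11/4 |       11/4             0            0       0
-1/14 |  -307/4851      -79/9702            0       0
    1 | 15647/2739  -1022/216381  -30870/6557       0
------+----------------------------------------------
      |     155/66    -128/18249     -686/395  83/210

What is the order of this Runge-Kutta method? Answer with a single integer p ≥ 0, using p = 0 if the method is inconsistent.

b = (155/66, -128/18249, -686/395, 83/210)
c = (0, 11/4, -1/14, 1)
Ac = (0, 0, -79/3528, 161/498)
Σ b_i: 155/66·1 + (-128/18249)·1 + (-686/395)·1 + 83/210·1 = 1 ✓
b·c: (-128/18249)·11/4 + (-686/395)·(-1/14) + 83/210·1 = 1/2 ✓
b·c²: (-128/18249)·121/16 + (-686/395)·1/196 + 83/210·1 = 1/3 ✓
b·Ac: (-686/395)·(-79/3528) + 83/210·161/498 = 1/6 ✓
b·c³: (-128/18249)·1331/64 + (-686/395)·(-1/2744) + 83/210·1 = 1/4 ✓
b·(c∘Ac): (-686/395)·79/49392 + 83/210·161/498 = 1/8 ✓
b·Ac²: (-686/395)·(-869/14112) + 83/210·(-119/1992) = 1/12 ✓
b·A²c: 83/210·35/332 = 1/24 ✓; 4 stages ⇒ order 4.

4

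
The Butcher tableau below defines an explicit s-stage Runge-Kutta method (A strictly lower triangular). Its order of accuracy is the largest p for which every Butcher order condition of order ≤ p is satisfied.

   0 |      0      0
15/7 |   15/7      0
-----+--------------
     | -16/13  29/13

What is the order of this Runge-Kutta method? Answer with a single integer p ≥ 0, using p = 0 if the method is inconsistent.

b = (-16/13, 29/13)
c = (0, 15/7)
Σ b_i: (-16/13)·1 + 29/13·1 = 1 ✓
b·c: 29/13·15/7 = 435/91 ≠ 1/2 ⇒ order 1.

1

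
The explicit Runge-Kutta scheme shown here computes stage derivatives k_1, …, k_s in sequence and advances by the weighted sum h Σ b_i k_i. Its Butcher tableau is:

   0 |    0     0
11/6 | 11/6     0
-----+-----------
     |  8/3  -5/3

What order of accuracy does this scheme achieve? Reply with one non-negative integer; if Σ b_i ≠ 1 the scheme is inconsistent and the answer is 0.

1

b = (8/3, -5/3)
c = (0, 11/6)
Σ b_i: 8/3·1 + (-5/3)·1 = 1 ✓
b·c: (-5/3)·11/6 = -55/18 ≠ 1/2 ⇒ order 1.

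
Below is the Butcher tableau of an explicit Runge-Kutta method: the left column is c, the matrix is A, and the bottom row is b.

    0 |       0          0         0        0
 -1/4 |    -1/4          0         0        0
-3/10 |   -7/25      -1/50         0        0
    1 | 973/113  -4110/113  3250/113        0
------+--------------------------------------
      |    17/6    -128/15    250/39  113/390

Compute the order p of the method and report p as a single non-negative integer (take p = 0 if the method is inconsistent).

b = (17/6, -128/15, 250/39, 113/390)
c = (0, -1/4, -3/10, 1)
Ac = (0, 0, 1/200, 105/226)
Σ b_i: 17/6·1 + (-128/15)·1 + 250/39·1 + 113/390·1 = 1 ✓
b·c: (-128/15)·(-1/4) + 250/39·(-3/10) + 113/390·1 = 1/2 ✓
b·c²: (-128/15)·1/16 + 250/39·9/100 + 113/390·1 = 1/3 ✓
b·Ac: 250/39·1/200 + 113/390·105/226 = 1/6 ✓
b·c³: (-128/15)·(-1/64) + 250/39·(-27/1000) + 113/390·1 = 1/4 ✓
b·(c∘Ac): 250/39·(-3/2000) + 113/390·105/226 = 1/8 ✓
b·Ac²: 250/39·(-1/800) + 113/390·285/904 = 1/12 ✓
b·A²c: 113/390·65/452 = 1/24 ✓; 4 stages ⇒ order 4.

4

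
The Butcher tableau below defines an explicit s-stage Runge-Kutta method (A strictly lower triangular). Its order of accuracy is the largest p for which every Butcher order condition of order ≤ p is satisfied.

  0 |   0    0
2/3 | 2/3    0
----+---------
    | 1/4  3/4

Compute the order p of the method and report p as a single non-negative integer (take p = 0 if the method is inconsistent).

2

b = (1/4, 3/4)
c = (0, 2/3)
Σ b_i: 1/4·1 + 3/4·1 = 1 ✓
b·c: 3/4·2/3 = 1/2 ✓; 2 stages ⇒ order 2.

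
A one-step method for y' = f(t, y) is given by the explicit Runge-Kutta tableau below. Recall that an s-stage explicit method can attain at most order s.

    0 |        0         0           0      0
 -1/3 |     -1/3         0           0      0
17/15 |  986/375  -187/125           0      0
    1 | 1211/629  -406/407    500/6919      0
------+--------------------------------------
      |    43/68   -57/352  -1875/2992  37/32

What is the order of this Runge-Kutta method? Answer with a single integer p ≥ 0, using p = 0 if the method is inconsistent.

4

b = (43/68, -57/352, -1875/2992, 37/32)
c = (0, -1/3, 17/15, 1)
Ac = (0, 0, 187/375, 46/111)
Σ b_i: 43/68·1 + (-57/352)·1 + (-1875/2992)·1 + 37/32·1 = 1 ✓
b·c: (-57/352)·(-1/3) + (-1875/2992)·17/15 + 37/32·1 = 1/2 ✓
b·c²: (-57/352)·1/9 + (-1875/2992)·289/225 + 37/32·1 = 1/3 ✓
b·Ac: (-1875/2992)·187/375 + 37/32·46/111 = 1/6 ✓
b·c³: (-57/352)·(-1/27) + (-1875/2992)·4913/3375 + 37/32·1 = 1/4 ✓
b·(c∘Ac): (-1875/2992)·3179/5625 + 37/32·46/111 = 1/8 ✓
b·Ac²: (-1875/2992)·(-187/1125) + 37/32·(-2/111) = 1/12 ✓
b·A²c: 37/32·4/111 = 1/24 ✓; 4 stages ⇒ order 4.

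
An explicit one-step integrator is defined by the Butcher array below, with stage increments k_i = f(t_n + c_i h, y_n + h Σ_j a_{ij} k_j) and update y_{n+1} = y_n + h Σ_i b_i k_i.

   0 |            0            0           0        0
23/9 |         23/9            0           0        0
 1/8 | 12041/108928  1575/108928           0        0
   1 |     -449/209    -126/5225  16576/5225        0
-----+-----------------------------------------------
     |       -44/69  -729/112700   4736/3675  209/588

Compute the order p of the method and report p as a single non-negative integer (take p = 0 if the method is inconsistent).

b = (-44/69, -729/112700, 4736/3675, 209/588)
c = (0, 23/9, 1/8, 1)
Ac = (0, 0, 175/4736, 70/209)
Σ b_i: (-44/69)·1 + (-729/112700)·1 + 4736/3675·1 + 209/588·1 = 1 ✓
b·c: (-729/112700)·23/9 + 4736/3675·1/8 + 209/588·1 = 1/2 ✓
b·c²: (-729/112700)·529/81 + 4736/3675·1/64 + 209/588·1 = 1/3 ✓
b·Ac: 4736/3675·175/4736 + 209/588·70/209 = 1/6 ✓
b·c³: (-729/112700)·12167/729 + 4736/3675·1/512 + 209/588·1 = 1/4 ✓
b·(c∘Ac): 4736/3675·175/37888 + 209/588·70/209 = 1/8 ✓
b·Ac²: 4736/3675·4025/42624 + 209/588·(-203/1881) = 1/12 ✓
b·A²c: 209/588·49/418 = 1/24 ✓; 4 stages ⇒ order 4.

4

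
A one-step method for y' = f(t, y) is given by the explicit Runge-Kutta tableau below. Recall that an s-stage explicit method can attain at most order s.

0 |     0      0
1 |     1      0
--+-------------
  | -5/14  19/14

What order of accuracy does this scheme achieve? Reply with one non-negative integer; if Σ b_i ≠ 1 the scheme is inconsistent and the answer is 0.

b = (-5/14, 19/14)
c = (0, 1)
Σ b_i: (-5/14)·1 + 19/14·1 = 1 ✓
b·c: 19/14·1 = 19/14 ≠ 1/2 ⇒ order 1.

1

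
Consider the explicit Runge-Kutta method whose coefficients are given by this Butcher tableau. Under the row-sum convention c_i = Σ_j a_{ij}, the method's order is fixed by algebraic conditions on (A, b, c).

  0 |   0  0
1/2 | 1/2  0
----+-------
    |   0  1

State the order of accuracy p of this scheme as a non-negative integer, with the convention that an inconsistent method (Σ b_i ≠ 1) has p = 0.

b = (0, 1)
c = (0, 1/2)
Σ b_i: 1·1 = 1 ✓
b·c: 1·1/2 = 1/2 ✓; 2 stages ⇒ order 2.

2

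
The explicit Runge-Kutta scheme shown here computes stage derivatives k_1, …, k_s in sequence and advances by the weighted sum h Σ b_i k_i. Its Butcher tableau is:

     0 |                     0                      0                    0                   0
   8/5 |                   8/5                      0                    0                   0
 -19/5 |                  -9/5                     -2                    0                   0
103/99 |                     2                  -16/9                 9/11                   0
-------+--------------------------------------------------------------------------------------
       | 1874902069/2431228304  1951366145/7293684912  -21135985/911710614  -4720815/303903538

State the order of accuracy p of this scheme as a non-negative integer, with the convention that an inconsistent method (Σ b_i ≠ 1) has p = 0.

3

b = (1874902069/2431228304, 1951366145/7293684912, -21135985/911710614, -4720815/303903538)
c = (0, 8/5, -19/5, 103/99)
Ac = (0, 0, -16/5, -2947/495)
Σ b_i: 1874902069/2431228304·1 + 1951366145/7293684912·1 + (-21135985/911710614)·1 + (-4720815/303903538)·1 = 1 ✓
b·c: 1951366145/7293684912·8/5 + (-21135985/911710614)·(-19/5) + (-4720815/303903538)·103/99 = 1/2 ✓
b·c²: 1951366145/7293684912·64/25 + (-21135985/911710614)·361/25 + (-4720815/303903538)·10609/9801 = 1/3 ✓
b·Ac: (-21135985/911710614)·(-16/5) + (-4720815/303903538)·(-2947/495) = 1/6 ✓
b·c³: 1951366145/7293684912·512/125 + (-21135985/911710614)·(-6859/125) + (-4720815/303903538)·1092727/970299 = 2651868247073/1128241884825 ≠ 1/4 ⇒ order 3.
b·(c∘Ac): (-21135985/911710614)·304/25 + (-4720815/303903538)·(-303541/49005) = -282150381/1519517690 ≠ 1/8
b·Ac²: (-21135985/911710614)·(-128/25) + (-4720815/303903538)·17977/2475 = 26741269/4558553070 ≠ 1/12
b·A²c: (-4720815/303903538)·(-144/55) = 6179976/151951769 ≠ 1/24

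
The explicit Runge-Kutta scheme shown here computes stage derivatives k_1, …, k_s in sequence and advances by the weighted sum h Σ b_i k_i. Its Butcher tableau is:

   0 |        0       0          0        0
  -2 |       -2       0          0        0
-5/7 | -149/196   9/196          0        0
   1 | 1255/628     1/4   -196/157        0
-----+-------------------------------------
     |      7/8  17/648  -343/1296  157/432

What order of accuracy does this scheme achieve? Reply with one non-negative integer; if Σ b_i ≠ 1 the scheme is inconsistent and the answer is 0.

b = (7/8, 17/648, -343/1296, 157/432)
c = (0, -2, -5/7, 1)
Ac = (0, 0, -9/98, 123/314)
Σ b_i: 7/8·1 + 17/648·1 + (-343/1296)·1 + 157/432·1 = 1 ✓
b·c: 17/648·(-2) + (-343/1296)·(-5/7) + 157/432·1 = 1/2 ✓
b·c²: 17/648·4 + (-343/1296)·25/49 + 157/432·1 = 1/3 ✓
b·Ac: (-343/1296)·(-9/98) + 157/432·123/314 = 1/6 ✓
b·c³: 17/648·(-8) + (-343/1296)·(-125/343) + 157/432·1 = 1/4 ✓
b·(c∘Ac): (-343/1296)·45/686 + 157/432·123/314 = 1/8 ✓
b·Ac²: (-343/1296)·9/49 + 157/432·57/157 = 1/12 ✓
b·A²c: 157/432·18/157 = 1/24 ✓; 4 stages ⇒ order 4.

4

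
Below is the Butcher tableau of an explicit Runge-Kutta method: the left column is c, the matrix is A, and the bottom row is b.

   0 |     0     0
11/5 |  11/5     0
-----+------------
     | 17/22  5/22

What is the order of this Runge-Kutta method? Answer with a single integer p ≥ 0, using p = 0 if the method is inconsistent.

2

b = (17/22, 5/22)
c = (0, 11/5)
Σ b_i: 17/22·1 + 5/22·1 = 1 ✓
b·c: 5/22·11/5 = 1/2 ✓; 2 stages ⇒ order 2.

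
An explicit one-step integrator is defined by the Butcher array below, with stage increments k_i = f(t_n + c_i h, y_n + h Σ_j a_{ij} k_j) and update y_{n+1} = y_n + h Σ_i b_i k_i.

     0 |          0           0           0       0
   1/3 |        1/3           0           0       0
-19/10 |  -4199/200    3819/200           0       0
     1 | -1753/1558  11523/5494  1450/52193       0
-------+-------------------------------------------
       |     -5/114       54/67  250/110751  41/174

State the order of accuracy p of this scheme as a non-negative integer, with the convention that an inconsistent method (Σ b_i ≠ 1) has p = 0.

4

b = (-5/114, 54/67, 250/110751, 41/174)
c = (0, 1/3, -19/10, 1)
Ac = (0, 0, 1273/200, 53/82)
Σ b_i: (-5/114)·1 + 54/67·1 + 250/110751·1 + 41/174·1 = 1 ✓
b·c: 54/67·1/3 + 250/110751·(-19/10) + 41/174·1 = 1/2 ✓
b·c²: 54/67·1/9 + 250/110751·361/100 + 41/174·1 = 1/3 ✓
b·Ac: 250/110751·1273/200 + 41/174·53/82 = 1/6 ✓
b·c³: 54/67·1/27 + 250/110751·(-6859/1000) + 41/174·1 = 1/4 ✓
b·(c∘Ac): 250/110751·(-24187/2000) + 41/174·53/82 = 1/8 ✓
b·Ac²: 250/110751·1273/600 + 41/174·1/3 = 1/12 ✓
b·A²c: 41/174·29/164 = 1/24 ✓; 4 stages ⇒ order 4.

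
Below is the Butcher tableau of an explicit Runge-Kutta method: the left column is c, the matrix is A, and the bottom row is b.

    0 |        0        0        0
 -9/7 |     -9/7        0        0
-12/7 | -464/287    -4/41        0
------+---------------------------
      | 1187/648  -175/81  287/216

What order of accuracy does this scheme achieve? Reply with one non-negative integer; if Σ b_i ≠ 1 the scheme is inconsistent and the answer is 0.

b = (1187/648, -175/81, 287/216)
c = (0, -9/7, -12/7)
Ac = (0, 0, 36/287)
Σ b_i: 1187/648·1 + (-175/81)·1 + 287/216·1 = 1 ✓
b·c: (-175/81)·(-9/7) + 287/216·(-12/7) = 1/2 ✓
b·c²: (-175/81)·81/49 + 287/216·144/49 = 1/3 ✓
b·Ac: 287/216·36/287 = 1/6 ✓; 3 stages ⇒ order 3.

3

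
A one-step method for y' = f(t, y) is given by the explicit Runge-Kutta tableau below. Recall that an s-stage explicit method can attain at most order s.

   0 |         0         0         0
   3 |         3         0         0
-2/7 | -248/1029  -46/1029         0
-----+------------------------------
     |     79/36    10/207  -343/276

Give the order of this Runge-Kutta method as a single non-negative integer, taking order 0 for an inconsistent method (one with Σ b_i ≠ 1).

b = (79/36, 10/207, -343/276)
c = (0, 3, -2/7)
Ac = (0, 0, -46/343)
Σ b_i: 79/36·1 + 10/207·1 + (-343/276)·1 = 1 ✓
b·c: 10/207·3 + (-343/276)·(-2/7) = 1/2 ✓
b·c²: 10/207·9 + (-343/276)·4/49 = 1/3 ✓
b·Ac: (-343/276)·(-46/343) = 1/6 ✓; 3 stages ⇒ order 3.

3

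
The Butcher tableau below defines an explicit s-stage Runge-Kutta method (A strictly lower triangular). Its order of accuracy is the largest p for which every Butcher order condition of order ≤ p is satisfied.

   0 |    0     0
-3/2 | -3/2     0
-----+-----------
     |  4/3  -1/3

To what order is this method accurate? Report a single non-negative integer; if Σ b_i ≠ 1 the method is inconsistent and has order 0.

b = (4/3, -1/3)
c = (0, -3/2)
Σ b_i: 4/3·1 + (-1/3)·1 = 1 ✓
b·c: (-1/3)·(-3/2) = 1/2 ✓; 2 stages ⇒ order 2.

2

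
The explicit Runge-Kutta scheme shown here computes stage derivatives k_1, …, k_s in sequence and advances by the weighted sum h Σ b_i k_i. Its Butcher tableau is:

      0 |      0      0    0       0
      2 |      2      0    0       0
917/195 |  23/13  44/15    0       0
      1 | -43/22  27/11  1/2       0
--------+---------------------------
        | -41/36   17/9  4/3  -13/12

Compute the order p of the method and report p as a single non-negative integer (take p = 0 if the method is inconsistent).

1

b = (-41/36, 17/9, 4/3, -13/12)
c = (0, 2, 917/195, 1)
Ac = (0, 0, 88/15, 31147/4290)
Σ b_i: (-41/36)·1 + 17/9·1 + 4/3·1 + (-13/12)·1 = 1 ✓
b·c: 17/9·2 + 4/3·917/195 + (-13/12)·1 = 20977/2340 ≠ 1/2 ⇒ order 1.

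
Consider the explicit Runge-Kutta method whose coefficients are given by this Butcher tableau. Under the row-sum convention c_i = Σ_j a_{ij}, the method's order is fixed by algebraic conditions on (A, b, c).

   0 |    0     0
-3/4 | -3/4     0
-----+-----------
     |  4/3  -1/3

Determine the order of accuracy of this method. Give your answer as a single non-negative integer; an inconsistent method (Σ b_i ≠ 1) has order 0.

b = (4/3, -1/3)
c = (0, -3/4)
Σ b_i: 4/3·1 + (-1/3)·1 = 1 ✓
b·c: (-1/3)·(-3/4) = 1/4 ≠ 1/2 ⇒ order 1.

1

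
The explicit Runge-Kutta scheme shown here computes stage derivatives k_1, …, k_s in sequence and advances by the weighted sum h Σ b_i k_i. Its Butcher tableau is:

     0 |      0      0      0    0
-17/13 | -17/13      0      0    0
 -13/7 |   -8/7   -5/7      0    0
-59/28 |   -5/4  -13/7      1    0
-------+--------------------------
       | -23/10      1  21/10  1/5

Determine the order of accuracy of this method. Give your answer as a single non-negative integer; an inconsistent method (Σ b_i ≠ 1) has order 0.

1

b = (-23/10, 1, 21/10, 1/5)
c = (0, -17/13, -13/7, -59/28)
Ac = (0, 0, 85/91, 4/7)
Σ b_i: (-23/10)·1 + 1·1 + 21/10·1 + 1/5·1 = 1 ✓
b·c: 1·(-17/13) + 21/10·(-13/7) + 1/5·(-59/28) = -2049/364 ≠ 1/2 ⇒ order 1.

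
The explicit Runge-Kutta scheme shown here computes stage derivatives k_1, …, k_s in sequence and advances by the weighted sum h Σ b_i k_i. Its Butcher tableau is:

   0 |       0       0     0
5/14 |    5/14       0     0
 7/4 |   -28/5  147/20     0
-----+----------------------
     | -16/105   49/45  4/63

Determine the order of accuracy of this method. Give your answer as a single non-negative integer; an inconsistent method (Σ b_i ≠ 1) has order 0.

3

b = (-16/105, 49/45, 4/63)
c = (0, 5/14, 7/4)
Ac = (0, 0, 21/8)
Σ b_i: (-16/105)·1 + 49/45·1 + 4/63·1 = 1 ✓
b·c: 49/45·5/14 + 4/63·7/4 = 1/2 ✓
b·c²: 49/45·25/196 + 4/63·49/16 = 1/3 ✓
b·Ac: 4/63·21/8 = 1/6 ✓; 3 stages ⇒ order 3.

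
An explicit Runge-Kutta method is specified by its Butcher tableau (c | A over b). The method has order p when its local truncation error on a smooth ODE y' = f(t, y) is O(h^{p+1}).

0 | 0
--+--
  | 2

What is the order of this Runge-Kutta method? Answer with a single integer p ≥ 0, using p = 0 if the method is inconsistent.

0

b = (2)
c = (0)
Σ b_i: 2·1 = 2 ≠ 1 ⇒ order 0.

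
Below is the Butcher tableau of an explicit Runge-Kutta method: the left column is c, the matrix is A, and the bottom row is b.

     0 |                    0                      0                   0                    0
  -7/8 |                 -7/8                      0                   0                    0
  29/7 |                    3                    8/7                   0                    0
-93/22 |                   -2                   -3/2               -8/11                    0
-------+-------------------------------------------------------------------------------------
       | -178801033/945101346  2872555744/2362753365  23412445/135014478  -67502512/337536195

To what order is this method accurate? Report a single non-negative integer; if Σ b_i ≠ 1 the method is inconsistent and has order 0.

3

b = (-178801033/945101346, 2872555744/2362753365, 23412445/135014478, -67502512/337536195)
c = (0, -7/8, 29/7, -93/22)
Ac = (0, 0, -1, -2095/1232)
Σ b_i: (-178801033/945101346)·1 + 2872555744/2362753365·1 + 23412445/135014478·1 + (-67502512/337536195)·1 = 1 ✓
b·c: 2872555744/2362753365·(-7/8) + 23412445/135014478·29/7 + (-67502512/337536195)·(-93/22) = 1/2 ✓
b·c²: 2872555744/2362753365·49/64 + 23412445/135014478·841/49 + (-67502512/337536195)·8649/484 = 1/3 ✓
b·Ac: 23412445/135014478·(-1) + (-67502512/337536195)·(-2095/1232) = 1/6 ✓
b·c³: 2872555744/2362753365·(-343/512) + 23412445/135014478·24389/343 + (-67502512/337536195)·(-804357/10648) = 738060340291/27722972816 ≠ 1/4 ⇒ order 3.
b·(c∘Ac): 23412445/135014478·(-29/7) + (-67502512/337536195)·194835/27104 = -145544521/67507239 ≠ 1/8
b·Ac²: 23412445/135014478·7/8 + (-67502512/337536195)·(-940417/68992) = 36262941573/12601351280 ≠ 1/12
b·A²c: (-67502512/337536195)·8/11 = -49092736/337536195 ≠ 1/24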